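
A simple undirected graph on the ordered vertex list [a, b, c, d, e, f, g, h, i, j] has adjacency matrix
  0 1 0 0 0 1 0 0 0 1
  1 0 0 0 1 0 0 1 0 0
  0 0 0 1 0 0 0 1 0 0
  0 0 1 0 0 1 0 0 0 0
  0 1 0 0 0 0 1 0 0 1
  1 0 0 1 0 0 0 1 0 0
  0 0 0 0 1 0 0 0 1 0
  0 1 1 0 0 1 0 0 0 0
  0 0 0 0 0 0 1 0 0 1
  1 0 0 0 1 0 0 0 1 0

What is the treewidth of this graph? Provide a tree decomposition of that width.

The largest bag has 3 vertices, giving width 2; this decomposition certifies tw(G) ≤ 2. For the lower bound, G contains the cycle i–g–e–j–i, so G is not a forest; only forests have treewidth ≤ 1, hence tw(G) ≥ 2. Hence tw(G) = 2 exactly.

Treewidth 2.
One such decomposition:
Bags: B1 = {g, i, j}  B2 = {e, g, j}  B3 = {a, e, j}  B4 = {a, b, e}  B5 = {a, b, f}  B6 = {b, f, h}  B7 = {d, f, h}  B8 = {c, d, h}
Tree: B1–B2, B2–B3, B3–B4, B4–B5, B5–B6, B6–B7, B7–B8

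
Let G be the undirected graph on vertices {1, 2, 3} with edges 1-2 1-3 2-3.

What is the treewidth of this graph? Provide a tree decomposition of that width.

Treewidth 2.
Bags: B1 = {1, 2, 3}
Tree: (single bag)

A single bag containing all 3 vertices is trivially a valid decomposition of width 2. For the lower bound, the 3 vertices {1, 2, 3} are pairwise adjacent, and any tree decomposition puts a clique entirely inside one bag — forcing width ≥ 2. The upper and lower bounds meet at 2, so that is the treewidth.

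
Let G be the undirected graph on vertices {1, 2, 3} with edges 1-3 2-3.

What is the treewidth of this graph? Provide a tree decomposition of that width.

Treewidth 1.
One such decomposition:
Bags: B1 = {2, 3}  B2 = {1, 3}
Tree: B1–B2

Each bag holds 2 vertices, so the decomposition has width 1, which upper-bounds the treewidth. G has an edge, so its treewidth is at least 1. Therefore the treewidth is 1.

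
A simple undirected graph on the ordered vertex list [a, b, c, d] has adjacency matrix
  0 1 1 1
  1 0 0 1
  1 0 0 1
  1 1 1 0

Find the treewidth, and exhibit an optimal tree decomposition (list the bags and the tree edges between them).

Treewidth 2.
One optimal decomposition is:
Bags: B1 = {a, b, d}  B2 = {a, c, d}
Tree: B1–B2

Each bag holds 3 vertices, so the decomposition has width 2, which upper-bounds the treewidth. On the other hand G contains the 3-clique {a, c, d}. A clique must lie in a single bag of any decomposition, so no decomposition can have width below 2. Therefore the treewidth is 2.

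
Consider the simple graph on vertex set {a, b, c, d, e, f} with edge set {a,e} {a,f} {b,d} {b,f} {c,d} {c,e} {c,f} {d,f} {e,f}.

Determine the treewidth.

2

A width-2 tree decomposition is:
Bags: B1 = {c, d, f}  B2 = {c, e, f}  B3 = {b, d, f}  B4 = {a, e, f}
Tree: B1–B2, B1–B3, B2–B4
Each bag holds 3 vertices, so the decomposition has width 2, which upper-bounds the treewidth. For the lower bound, the 3 vertices {c, d, f} are pairwise adjacent, and any tree decomposition puts a clique entirely inside one bag — forcing width ≥ 2. Hence tw(G) = 2 exactly.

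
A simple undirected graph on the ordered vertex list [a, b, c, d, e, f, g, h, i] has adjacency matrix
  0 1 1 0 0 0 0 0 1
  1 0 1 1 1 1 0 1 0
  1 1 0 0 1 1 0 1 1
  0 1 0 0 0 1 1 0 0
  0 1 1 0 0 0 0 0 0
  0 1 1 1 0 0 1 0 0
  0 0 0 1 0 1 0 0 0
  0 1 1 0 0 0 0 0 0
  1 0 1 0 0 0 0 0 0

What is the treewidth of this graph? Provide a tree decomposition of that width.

Treewidth 2.
Bags: B1 = {b, c, f}  B2 = {b, d, f}  B3 = {d, f, g}  B4 = {a, b, c}  B5 = {a, c, i}  B6 = {b, c, e}  B7 = {b, c, h}
Tree: B1–B2, B2–B3, B1–B4, B4–B5, B1–B6, B6–B7

Every bag has size at most 3, so the width is 3 − 1 = 2 and tw(G) ≤ 2. Conversely, {d, f, g} is a clique of size 3, and the vertices of any clique must share a bag in every tree decomposition; so some bag has ≥ 3 vertices and tw(G) ≥ 2. Therefore the treewidth is 2.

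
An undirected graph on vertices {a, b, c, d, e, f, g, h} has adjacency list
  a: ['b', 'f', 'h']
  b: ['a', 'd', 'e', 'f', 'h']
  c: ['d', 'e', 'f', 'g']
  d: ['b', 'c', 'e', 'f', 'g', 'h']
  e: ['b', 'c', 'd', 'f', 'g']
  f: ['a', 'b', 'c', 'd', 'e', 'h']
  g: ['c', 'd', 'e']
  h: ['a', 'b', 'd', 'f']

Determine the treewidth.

A width-3 tree decomposition is:
Bags: B1 = {b, d, e, f}  B2 = {b, d, f, h}  B3 = {a, b, f, h}  B4 = {c, d, e, f}  B5 = {c, d, e, g}
Tree: B1–B2, B2–B3, B1–B4, B4–B5
The largest bag has 4 vertices, giving width 3; this decomposition certifies tw(G) ≤ 3. Conversely, {c, d, e, g} is a clique of size 4, and the vertices of any clique must share a bag in every tree decomposition; so some bag has ≥ 4 vertices and tw(G) ≥ 3. Combining the bounds, tw(G) = 3.

3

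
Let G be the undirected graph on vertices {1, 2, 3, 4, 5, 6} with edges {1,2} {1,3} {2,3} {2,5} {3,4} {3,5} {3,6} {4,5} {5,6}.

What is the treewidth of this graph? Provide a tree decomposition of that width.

Treewidth 2.
One optimal decomposition is:
Bags: B1 = {2, 3, 5}  B2 = {1, 2, 3}  B3 = {3, 5, 6}  B4 = {3, 4, 5}
Tree: B1–B2, B1–B3, B3–B4

The largest bag has 3 vertices, giving width 2; this decomposition certifies tw(G) ≤ 2. On the other hand G contains the 3-clique {1, 2, 3}. A clique must lie in a single bag of any decomposition, so no decomposition can have width below 2. Hence tw(G) = 2 exactly.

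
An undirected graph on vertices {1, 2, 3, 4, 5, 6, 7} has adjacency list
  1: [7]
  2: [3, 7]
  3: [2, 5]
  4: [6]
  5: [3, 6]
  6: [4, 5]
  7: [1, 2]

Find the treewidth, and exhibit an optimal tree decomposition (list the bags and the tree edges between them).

Treewidth 1.
One optimal decomposition is:
Bags: B1 = {4, 6}  B2 = {5, 6}  B3 = {3, 5}  B4 = {2, 3}  B5 = {2, 7}  B6 = {1, 7}
Tree: B1–B2, B2–B3, B3–B4, B4–B5, B5–B6

The largest bag has 2 vertices, giving width 1; this decomposition certifies tw(G) ≤ 1. Since G has at least one edge (e.g. 4–6), it is not an edgeless graph, so tw(G) ≥ 1. The upper and lower bounds meet at 1, so that is the treewidth.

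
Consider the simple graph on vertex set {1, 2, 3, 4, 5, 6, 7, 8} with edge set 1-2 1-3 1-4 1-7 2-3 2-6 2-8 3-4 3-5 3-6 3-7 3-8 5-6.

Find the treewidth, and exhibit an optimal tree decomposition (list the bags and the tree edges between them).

Each bag holds 3 vertices, so the decomposition has width 2, which upper-bounds the treewidth. Conversely, {2, 3, 8} is a clique of size 3, and the vertices of any clique must share a bag in every tree decomposition; so some bag has ≥ 3 vertices and tw(G) ≥ 2. Therefore the treewidth is 2.

Treewidth 2.
One such decomposition:
Bags: B1 = {1, 2, 3}  B2 = {2, 3, 6}  B3 = {3, 5, 6}  B4 = {2, 3, 8}  B5 = {1, 3, 4}  B6 = {1, 3, 7}
Tree: B1–B2, B2–B3, B1–B4, B1–B5, B1–B6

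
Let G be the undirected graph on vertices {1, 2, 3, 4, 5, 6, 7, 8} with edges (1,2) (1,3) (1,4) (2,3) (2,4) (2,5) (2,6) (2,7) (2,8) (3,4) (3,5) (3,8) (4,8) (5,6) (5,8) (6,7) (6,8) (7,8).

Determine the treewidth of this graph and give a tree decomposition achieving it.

The largest bag has 4 vertices, giving width 3; this decomposition certifies tw(G) ≤ 3. Conversely, {2, 3, 4, 8} is a clique of size 4, and the vertices of any clique must share a bag in every tree decomposition; so some bag has ≥ 4 vertices and tw(G) ≥ 3. Combining the bounds, tw(G) = 3.

Treewidth 3.
Bags: B1 = {2, 3, 5, 8}  B2 = {2, 3, 4, 8}  B3 = {2, 5, 6, 8}  B4 = {1, 2, 3, 4}  B5 = {2, 6, 7, 8}
Tree: B1–B2, B1–B3, B2–B4, B3–B5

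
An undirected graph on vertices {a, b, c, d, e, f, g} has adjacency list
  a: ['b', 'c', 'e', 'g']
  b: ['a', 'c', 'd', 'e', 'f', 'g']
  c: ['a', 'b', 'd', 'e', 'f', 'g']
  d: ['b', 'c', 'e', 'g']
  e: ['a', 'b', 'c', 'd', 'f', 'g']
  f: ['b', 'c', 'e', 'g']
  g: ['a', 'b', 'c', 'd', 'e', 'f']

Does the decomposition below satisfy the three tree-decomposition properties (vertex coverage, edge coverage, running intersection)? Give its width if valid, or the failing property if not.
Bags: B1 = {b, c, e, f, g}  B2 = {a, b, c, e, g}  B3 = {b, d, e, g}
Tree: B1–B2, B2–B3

A tree decomposition must satisfy three properties: every vertex lies in some bag; for every edge, both endpoints lie together in some bag; and for every vertex, the bags containing it form a connected subtree. Here edge (c,d) lies in no bag, so the decomposition is invalid.

No — edge (c,d) lies in no bag.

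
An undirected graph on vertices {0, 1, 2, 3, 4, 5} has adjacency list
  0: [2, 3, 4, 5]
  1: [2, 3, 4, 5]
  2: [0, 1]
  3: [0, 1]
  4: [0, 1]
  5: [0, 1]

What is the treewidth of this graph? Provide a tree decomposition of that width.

The largest bag has 3 vertices, giving width 2; this decomposition certifies tw(G) ≤ 2. The edges 0–4–1–3–0 form a cycle, so G is not a tree and its treewidth is at least 2. The upper and lower bounds meet at 2, so that is the treewidth.

Treewidth 2.
One optimal decomposition is:
Bags: B1 = {0, 1, 4}  B2 = {0, 1, 3}  B3 = {0, 1, 5}  B4 = {0, 1, 2}
Tree: B1–B2, B2–B3, B3–B4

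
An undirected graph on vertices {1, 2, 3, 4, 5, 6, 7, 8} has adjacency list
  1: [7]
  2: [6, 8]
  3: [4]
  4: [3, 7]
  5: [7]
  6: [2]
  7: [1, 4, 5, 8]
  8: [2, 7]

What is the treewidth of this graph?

1

A width-1 tree decomposition is:
Bags: B1 = {7, 8}  B2 = {4, 7}  B3 = {5, 7}  B4 = {1, 7}  B5 = {2, 8}  B6 = {3, 4}  B7 = {2, 6}
Tree: B1–B2, B2–B3, B1–B4, B1–B5, B2–B6, B5–B7
Every bag has size at most 2, so the width is 2 − 1 = 1 and tw(G) ≤ 1. Since G has at least one edge (e.g. 7–8), it is not an edgeless graph, so tw(G) ≥ 1. The upper and lower bounds meet at 1, so that is the treewidth.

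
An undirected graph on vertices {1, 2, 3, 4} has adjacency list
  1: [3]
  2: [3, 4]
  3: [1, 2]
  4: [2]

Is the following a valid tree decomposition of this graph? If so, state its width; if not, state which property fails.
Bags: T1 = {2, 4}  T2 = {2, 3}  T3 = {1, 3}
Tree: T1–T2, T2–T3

Checking the three conditions: (i) the bags cover all of {1, 2, 3, 4}; (ii) for each edge, some bag contains both endpoints; (iii) the bags containing any fixed vertex form a subtree. All hold, so the decomposition is valid with width 2 − 1 = 1.

Yes; width 1.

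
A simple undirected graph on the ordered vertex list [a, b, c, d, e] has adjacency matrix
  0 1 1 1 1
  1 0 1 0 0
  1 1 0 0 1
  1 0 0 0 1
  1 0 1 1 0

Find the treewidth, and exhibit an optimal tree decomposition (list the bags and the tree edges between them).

Each bag holds 3 vertices, so the decomposition has width 2, which upper-bounds the treewidth. Conversely, {a, d, e} is a clique of size 3, and the vertices of any clique must share a bag in every tree decomposition; so some bag has ≥ 3 vertices and tw(G) ≥ 2. The upper and lower bounds meet at 2, so that is the treewidth.

Treewidth 2.
Bags: B1 = {a, b, c}  B2 = {a, c, e}  B3 = {a, d, e}
Tree: B1–B2, B2–B3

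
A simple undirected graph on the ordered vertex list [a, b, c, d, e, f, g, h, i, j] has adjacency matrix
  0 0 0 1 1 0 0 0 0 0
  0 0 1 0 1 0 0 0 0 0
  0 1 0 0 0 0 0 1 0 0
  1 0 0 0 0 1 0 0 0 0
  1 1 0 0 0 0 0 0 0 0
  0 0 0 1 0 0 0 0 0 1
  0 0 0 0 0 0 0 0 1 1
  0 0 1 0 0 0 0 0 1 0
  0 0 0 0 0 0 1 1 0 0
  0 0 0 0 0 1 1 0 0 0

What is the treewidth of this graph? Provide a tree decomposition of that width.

Each bag holds 3 vertices, so the decomposition has width 2, which upper-bounds the treewidth. For the lower bound, G contains the cycle c–b–e–a–d–f–j–g–i–h–c, so G is not a forest; only forests have treewidth ≤ 1, hence tw(G) ≥ 2. The upper and lower bounds meet at 2, so that is the treewidth.

Treewidth 2.
One such decomposition:
Bags: B1 = {b, c, e}  B2 = {a, c, e}  B3 = {a, c, d}  B4 = {c, d, f}  B5 = {c, f, j}  B6 = {c, g, j}  B7 = {c, g, i}  B8 = {c, h, i}
Tree: B1–B2, B2–B3, B3–B4, B4–B5, B5–B6, B6–B7, B7–B8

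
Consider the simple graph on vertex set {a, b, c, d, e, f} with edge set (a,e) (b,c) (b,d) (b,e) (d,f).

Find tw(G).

1

A width-1 tree decomposition is:
Bags: B1 = {d, f}  B2 = {b, d}  B3 = {b, e}  B4 = {b, c}  B5 = {a, e}
Tree: B1–B2, B2–B3, B3–B4, B3–B5
Every bag has size at most 2, so the width is 2 − 1 = 1 and tw(G) ≤ 1. Any graph with an edge has treewidth ≥ 1, and G has the edge d–f. Therefore the treewidth is 1.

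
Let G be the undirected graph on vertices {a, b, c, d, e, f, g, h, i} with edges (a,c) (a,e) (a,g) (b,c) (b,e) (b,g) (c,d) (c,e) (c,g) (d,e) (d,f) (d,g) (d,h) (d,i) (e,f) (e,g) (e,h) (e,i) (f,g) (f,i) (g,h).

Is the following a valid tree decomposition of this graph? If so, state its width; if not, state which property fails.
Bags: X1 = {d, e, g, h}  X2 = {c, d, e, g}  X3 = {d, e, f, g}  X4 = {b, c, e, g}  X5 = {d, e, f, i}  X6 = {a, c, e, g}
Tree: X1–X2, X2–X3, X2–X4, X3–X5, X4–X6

Checking the three conditions: (i) the bags cover all of {a, b, c, d, e, f, g, h, i}; (ii) for each edge, some bag contains both endpoints; (iii) the bags containing any fixed vertex form a subtree. All hold, so the decomposition is valid with width 4 − 1 = 3.

Yes; width 3.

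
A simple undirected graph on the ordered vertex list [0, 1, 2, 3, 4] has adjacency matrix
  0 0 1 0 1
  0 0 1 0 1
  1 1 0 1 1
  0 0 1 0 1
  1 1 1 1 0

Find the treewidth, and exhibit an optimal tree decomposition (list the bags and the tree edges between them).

Treewidth 2.
One such decomposition:
Bags: B1 = {0, 2, 4}  B2 = {1, 2, 4}  B3 = {2, 3, 4}
Tree: B1–B2, B2–B3

Each bag holds 3 vertices, so the decomposition has width 2, which upper-bounds the treewidth. For the lower bound, the 3 vertices {0, 2, 4} are pairwise adjacent, and any tree decomposition puts a clique entirely inside one bag — forcing width ≥ 2. Combining the bounds, tw(G) = 2.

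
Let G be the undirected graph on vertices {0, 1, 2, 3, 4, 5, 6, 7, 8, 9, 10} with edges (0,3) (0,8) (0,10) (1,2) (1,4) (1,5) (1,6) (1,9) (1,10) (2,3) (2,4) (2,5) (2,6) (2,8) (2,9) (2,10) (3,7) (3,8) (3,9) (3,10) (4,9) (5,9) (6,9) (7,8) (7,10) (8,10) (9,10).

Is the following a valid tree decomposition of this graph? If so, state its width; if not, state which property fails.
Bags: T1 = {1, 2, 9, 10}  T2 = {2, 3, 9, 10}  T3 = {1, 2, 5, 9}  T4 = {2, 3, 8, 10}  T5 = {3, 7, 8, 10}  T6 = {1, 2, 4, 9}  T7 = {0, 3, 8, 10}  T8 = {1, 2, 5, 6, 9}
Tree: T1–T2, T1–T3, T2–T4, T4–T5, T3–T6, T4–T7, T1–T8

No — bags containing vertex 5 are not connected in the tree.

A tree decomposition must satisfy three properties: every vertex lies in some bag; for every edge, both endpoints lie together in some bag; and for every vertex, the bags containing it form a connected subtree. Here bags containing vertex 5 are not connected in the tree, so the decomposition is invalid.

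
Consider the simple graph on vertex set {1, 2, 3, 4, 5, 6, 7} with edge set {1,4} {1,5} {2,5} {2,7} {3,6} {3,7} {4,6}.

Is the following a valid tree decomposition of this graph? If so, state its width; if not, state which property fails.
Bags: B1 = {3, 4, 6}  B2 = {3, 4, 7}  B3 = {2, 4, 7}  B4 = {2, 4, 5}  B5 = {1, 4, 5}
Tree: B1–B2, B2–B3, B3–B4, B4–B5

Vertex coverage: the bags together contain {1, 2, 3, 4, 5, 6, 7}, the full vertex set. Edge coverage: each edge of G has both endpoints in at least one bag. Running intersection: for every vertex, the bags containing it form a connected subtree. All three properties hold, so this is a valid tree decomposition of width max|bag| − 1 = 2, and hence tw(G) ≤ 2.

Yes; width 2.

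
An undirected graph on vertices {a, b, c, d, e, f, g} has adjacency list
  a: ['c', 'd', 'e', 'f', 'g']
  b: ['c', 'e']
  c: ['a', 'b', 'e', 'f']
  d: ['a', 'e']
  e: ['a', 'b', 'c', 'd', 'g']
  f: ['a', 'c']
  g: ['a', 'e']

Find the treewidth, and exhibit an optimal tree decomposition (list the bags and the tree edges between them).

The largest bag has 3 vertices, giving width 2; this decomposition certifies tw(G) ≤ 2. For the lower bound, the 3 vertices {a, d, e} are pairwise adjacent, and any tree decomposition puts a clique entirely inside one bag — forcing width ≥ 2. Therefore the treewidth is 2.

Treewidth 2.
Bags: B1 = {a, e, g}  B2 = {a, d, e}  B3 = {a, c, e}  B4 = {b, c, e}  B5 = {a, c, f}
Tree: B1–B2, B1–B3, B3–B4, B3–B5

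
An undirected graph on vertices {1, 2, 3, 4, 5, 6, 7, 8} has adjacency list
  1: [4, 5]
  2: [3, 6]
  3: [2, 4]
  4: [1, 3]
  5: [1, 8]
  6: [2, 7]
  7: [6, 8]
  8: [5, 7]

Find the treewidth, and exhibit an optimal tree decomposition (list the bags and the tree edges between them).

Treewidth 2.
Bags: B1 = {1, 3, 4}  B2 = {1, 2, 3}  B3 = {1, 2, 6}  B4 = {1, 6, 7}  B5 = {1, 7, 8}  B6 = {1, 5, 8}
Tree: B1–B2, B2–B3, B3–B4, B4–B5, B5–B6

Every bag has size at most 3, so the width is 3 − 1 = 2 and tw(G) ≤ 2. For the lower bound, G contains the cycle 1–4–3–2–6–7–8–5–1, so G is not a forest; only forests have treewidth ≤ 1, hence tw(G) ≥ 2. Combining the bounds, tw(G) = 2.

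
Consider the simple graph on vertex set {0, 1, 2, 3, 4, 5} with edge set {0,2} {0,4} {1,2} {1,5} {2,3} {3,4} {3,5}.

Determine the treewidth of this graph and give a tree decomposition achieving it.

Each bag holds 3 vertices, so the decomposition has width 2, which upper-bounds the treewidth. For the lower bound, G contains the cycle 0–4–3–2–0, so G is not a forest; only forests have treewidth ≤ 1, hence tw(G) ≥ 2. The upper and lower bounds meet at 2, so that is the treewidth.

Treewidth 2.
One such decomposition:
Bags: B1 = {0, 2, 4}  B2 = {2, 3, 4}  B3 = {1, 2, 3}  B4 = {1, 3, 5}
Tree: B1–B2, B2–B3, B3–B4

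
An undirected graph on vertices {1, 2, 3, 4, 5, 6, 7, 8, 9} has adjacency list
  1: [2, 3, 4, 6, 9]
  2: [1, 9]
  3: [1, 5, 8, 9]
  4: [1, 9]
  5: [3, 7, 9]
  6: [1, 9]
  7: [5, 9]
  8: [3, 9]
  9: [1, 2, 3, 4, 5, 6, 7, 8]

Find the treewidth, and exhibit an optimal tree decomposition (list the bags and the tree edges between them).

Treewidth 2.
Bags: B1 = {5, 7, 9}  B2 = {3, 5, 9}  B3 = {1, 3, 9}  B4 = {3, 8, 9}  B5 = {1, 4, 9}  B6 = {1, 6, 9}  B7 = {1, 2, 9}
Tree: B1–B2, B2–B3, B3–B4, B3–B5, B5–B6, B6–B7

Each bag holds 3 vertices, so the decomposition has width 2, which upper-bounds the treewidth. Conversely, {3, 8, 9} is a clique of size 3, and the vertices of any clique must share a bag in every tree decomposition; so some bag has ≥ 3 vertices and tw(G) ≥ 2. The upper and lower bounds meet at 2, so that is the treewidth.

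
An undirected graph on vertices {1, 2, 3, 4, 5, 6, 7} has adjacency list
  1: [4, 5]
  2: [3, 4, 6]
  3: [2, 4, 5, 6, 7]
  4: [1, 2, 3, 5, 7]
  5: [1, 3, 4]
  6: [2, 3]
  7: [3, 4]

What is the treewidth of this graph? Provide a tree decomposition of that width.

The largest bag has 3 vertices, giving width 2; this decomposition certifies tw(G) ≤ 2. For the lower bound, the 3 vertices {1, 4, 5} are pairwise adjacent, and any tree decomposition puts a clique entirely inside one bag — forcing width ≥ 2. Therefore the treewidth is 2.

Treewidth 2.
One optimal decomposition is:
Bags: B1 = {3, 4, 5}  B2 = {3, 4, 7}  B3 = {2, 3, 4}  B4 = {1, 4, 5}  B5 = {2, 3, 6}
Tree: B1–B2, B1–B3, B1–B4, B3–B5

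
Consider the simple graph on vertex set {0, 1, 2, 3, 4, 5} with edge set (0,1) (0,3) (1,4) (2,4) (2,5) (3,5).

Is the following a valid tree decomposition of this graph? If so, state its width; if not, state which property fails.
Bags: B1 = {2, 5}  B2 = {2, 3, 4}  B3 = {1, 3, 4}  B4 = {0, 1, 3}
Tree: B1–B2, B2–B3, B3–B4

A tree decomposition must satisfy three properties: every vertex lies in some bag; for every edge, both endpoints lie together in some bag; and for every vertex, the bags containing it form a connected subtree. Here edge (3,5) lies in no bag, so the decomposition is invalid.

No — edge (3,5) lies in no bag.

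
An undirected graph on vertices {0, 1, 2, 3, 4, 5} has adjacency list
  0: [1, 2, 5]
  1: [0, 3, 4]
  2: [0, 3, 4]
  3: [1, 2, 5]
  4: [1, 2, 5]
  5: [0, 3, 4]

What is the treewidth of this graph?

3

A width-3 tree decomposition is:
Bags: B1 = {1, 2, 4, 5}  B2 = {1, 2, 3, 5}  B3 = {0, 1, 2, 5}
Tree: B1–B2, B2–B3
Every bag has size at most 4, so the width is 4 − 1 = 3 and tw(G) ≤ 3. For the lower bound: the 4 vertex sets {2,4}, {3,5}, {1}, {0} are disjoint, each induces a connected subgraph, and every pair is joined by at least one edge of G. Contracting each set to a single vertex therefore yields K_{4} as a minor, and since treewidth is minor-monotone, tw(G) ≥ tw(K_{4}) = 3. The upper and lower bounds meet at 3, so that is the treewidth.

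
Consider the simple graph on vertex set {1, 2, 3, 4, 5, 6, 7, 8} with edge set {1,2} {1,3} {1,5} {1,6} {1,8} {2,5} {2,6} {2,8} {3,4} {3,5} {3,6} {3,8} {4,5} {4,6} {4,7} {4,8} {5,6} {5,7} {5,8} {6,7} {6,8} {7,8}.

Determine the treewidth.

A width-4 tree decomposition is:
Bags: B1 = {1, 3, 5, 6, 8}  B2 = {1, 2, 5, 6, 8}  B3 = {3, 4, 5, 6, 8}  B4 = {4, 5, 6, 7, 8}
Tree: B1–B2, B1–B3, B3–B4
Each bag holds 5 vertices, so the decomposition has width 4, which upper-bounds the treewidth. On the other hand G contains the 5-clique {1, 2, 5, 6, 8}. A clique must lie in a single bag of any decomposition, so no decomposition can have width below 4. Combining the bounds, tw(G) = 4.

4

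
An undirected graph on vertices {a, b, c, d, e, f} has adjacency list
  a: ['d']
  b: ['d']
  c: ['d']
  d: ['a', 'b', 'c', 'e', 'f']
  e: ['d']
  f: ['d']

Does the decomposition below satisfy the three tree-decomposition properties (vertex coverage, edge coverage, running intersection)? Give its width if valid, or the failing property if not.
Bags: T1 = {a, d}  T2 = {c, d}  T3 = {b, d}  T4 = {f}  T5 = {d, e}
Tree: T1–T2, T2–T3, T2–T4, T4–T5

A tree decomposition must satisfy three properties: every vertex lies in some bag; for every edge, both endpoints lie together in some bag; and for every vertex, the bags containing it form a connected subtree. Here edge (d,f) lies in no bag, so the decomposition is invalid.

No — edge (d,f) lies in no bag.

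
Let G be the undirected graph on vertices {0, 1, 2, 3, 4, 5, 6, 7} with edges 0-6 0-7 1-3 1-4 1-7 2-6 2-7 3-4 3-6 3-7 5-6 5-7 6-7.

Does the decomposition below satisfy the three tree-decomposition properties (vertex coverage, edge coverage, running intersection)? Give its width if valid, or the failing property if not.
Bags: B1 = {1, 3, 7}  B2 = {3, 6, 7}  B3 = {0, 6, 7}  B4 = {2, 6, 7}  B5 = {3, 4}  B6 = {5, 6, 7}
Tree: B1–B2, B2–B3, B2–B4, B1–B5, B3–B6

No — edge (1,4) lies in no bag.

A tree decomposition must satisfy three properties: every vertex lies in some bag; for every edge, both endpoints lie together in some bag; and for every vertex, the bags containing it form a connected subtree. Here edge (1,4) lies in no bag, so the decomposition is invalid.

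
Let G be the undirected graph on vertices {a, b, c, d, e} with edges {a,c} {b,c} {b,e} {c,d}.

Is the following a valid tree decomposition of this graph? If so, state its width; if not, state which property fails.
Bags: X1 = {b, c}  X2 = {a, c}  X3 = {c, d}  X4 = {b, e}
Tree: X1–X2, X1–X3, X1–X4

Checking the three conditions: (i) the bags cover all of {a, b, c, d, e}; (ii) for each edge, some bag contains both endpoints; (iii) the bags containing any fixed vertex form a subtree. All hold, so the decomposition is valid with width 2 − 1 = 1.

Yes; width 1.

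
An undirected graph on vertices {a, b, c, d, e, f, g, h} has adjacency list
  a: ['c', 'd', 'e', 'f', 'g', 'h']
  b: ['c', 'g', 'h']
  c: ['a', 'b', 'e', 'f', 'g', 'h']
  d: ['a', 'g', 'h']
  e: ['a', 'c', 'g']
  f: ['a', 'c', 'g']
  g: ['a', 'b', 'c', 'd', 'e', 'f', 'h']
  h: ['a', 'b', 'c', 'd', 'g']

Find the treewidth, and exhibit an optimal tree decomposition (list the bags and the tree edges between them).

Each bag holds 4 vertices, so the decomposition has width 3, which upper-bounds the treewidth. Conversely, {a, d, g, h} is a clique of size 4, and the vertices of any clique must share a bag in every tree decomposition; so some bag has ≥ 4 vertices and tw(G) ≥ 3. Therefore the treewidth is 3.

Treewidth 3.
Bags: B1 = {a, c, f, g}  B2 = {a, c, g, h}  B3 = {b, c, g, h}  B4 = {a, d, g, h}  B5 = {a, c, e, g}
Tree: B1–B2, B2–B3, B2–B4, B2–B5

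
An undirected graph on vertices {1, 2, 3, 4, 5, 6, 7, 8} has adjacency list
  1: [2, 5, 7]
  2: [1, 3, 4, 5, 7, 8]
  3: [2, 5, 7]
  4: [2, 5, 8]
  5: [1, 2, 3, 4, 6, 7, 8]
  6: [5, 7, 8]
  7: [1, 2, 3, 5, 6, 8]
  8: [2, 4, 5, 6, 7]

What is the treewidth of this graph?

A width-3 tree decomposition is:
Bags: B1 = {5, 6, 7, 8}  B2 = {2, 5, 7, 8}  B3 = {1, 2, 5, 7}  B4 = {2, 3, 5, 7}  B5 = {2, 4, 5, 8}
Tree: B1–B2, B2–B3, B2–B4, B2–B5
Each bag holds 4 vertices, so the decomposition has width 3, which upper-bounds the treewidth. Conversely, {2, 4, 5, 8} is a clique of size 4, and the vertices of any clique must share a bag in every tree decomposition; so some bag has ≥ 4 vertices and tw(G) ≥ 3. Hence tw(G) = 3 exactly.

3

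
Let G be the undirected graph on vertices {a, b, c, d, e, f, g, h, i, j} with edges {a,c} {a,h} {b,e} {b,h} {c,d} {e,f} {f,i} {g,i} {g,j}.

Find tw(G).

A width-1 tree decomposition is:
Bags: B1 = {g, j}  B2 = {g, i}  B3 = {f, i}  B4 = {e, f}  B5 = {b, e}  B6 = {b, h}  B7 = {a, h}  B8 = {a, c}  B9 = {c, d}
Tree: B1–B2, B2–B3, B3–B4, B4–B5, B5–B6, B6–B7, B7–B8, B8–B9
Each bag holds 2 vertices, so the decomposition has width 1, which upper-bounds the treewidth. Since G has at least one edge (e.g. j–g), it is not an edgeless graph, so tw(G) ≥ 1. The upper and lower bounds meet at 1, so that is the treewidth.

1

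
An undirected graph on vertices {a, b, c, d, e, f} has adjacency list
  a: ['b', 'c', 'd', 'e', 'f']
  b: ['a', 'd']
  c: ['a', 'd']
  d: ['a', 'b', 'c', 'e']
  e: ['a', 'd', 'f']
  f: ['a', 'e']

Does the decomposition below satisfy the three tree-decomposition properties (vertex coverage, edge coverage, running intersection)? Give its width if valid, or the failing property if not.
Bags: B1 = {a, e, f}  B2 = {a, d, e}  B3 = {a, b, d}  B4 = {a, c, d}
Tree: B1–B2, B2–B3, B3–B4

Yes; width 2.

Vertex coverage: the bags together contain {a, b, c, d, e, f}, the full vertex set. Edge coverage: each edge of G has both endpoints in at least one bag. Running intersection: for every vertex, the bags containing it form a connected subtree. All three properties hold, so this is a valid tree decomposition of width max|bag| − 1 = 2, and hence tw(G) ≤ 2.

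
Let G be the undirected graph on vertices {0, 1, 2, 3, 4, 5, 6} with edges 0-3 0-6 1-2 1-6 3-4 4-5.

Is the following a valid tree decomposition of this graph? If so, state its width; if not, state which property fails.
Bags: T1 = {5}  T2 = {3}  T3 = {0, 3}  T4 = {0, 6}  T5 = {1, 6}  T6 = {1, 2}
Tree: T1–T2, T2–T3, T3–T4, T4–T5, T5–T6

A tree decomposition must satisfy three properties: every vertex lies in some bag; for every edge, both endpoints lie together in some bag; and for every vertex, the bags containing it form a connected subtree. Here vertex 4 appears in no bag, so the decomposition is invalid.

No — vertex 4 appears in no bag.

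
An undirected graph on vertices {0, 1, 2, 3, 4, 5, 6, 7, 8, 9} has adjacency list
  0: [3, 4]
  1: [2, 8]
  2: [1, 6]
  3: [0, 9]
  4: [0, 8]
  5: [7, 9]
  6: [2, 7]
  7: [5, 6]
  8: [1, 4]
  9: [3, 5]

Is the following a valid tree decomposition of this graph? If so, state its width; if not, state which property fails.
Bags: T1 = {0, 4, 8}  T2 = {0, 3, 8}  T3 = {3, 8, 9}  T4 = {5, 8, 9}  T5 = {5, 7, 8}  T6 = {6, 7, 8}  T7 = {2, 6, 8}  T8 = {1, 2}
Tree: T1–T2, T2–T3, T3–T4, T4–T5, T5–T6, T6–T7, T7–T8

A tree decomposition must satisfy three properties: every vertex lies in some bag; for every edge, both endpoints lie together in some bag; and for every vertex, the bags containing it form a connected subtree. Here edge (8,1) lies in no bag, so the decomposition is invalid.

No — edge (8,1) lies in no bag.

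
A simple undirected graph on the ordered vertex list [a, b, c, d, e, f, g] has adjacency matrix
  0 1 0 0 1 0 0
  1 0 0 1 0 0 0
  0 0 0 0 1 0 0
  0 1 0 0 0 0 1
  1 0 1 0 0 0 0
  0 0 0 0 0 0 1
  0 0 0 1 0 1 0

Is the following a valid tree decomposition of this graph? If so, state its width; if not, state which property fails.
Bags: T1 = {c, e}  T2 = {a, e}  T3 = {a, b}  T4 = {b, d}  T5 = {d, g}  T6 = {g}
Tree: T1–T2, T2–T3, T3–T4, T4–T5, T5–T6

No — vertex f appears in no bag.

A tree decomposition must satisfy three properties: every vertex lies in some bag; for every edge, both endpoints lie together in some bag; and for every vertex, the bags containing it form a connected subtree. Here vertex f appears in no bag, so the decomposition is invalid.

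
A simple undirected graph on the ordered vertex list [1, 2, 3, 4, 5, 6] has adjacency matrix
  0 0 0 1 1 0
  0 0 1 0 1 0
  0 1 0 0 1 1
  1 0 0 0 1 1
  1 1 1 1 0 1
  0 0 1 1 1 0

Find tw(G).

2

A width-2 tree decomposition is:
Bags: B1 = {3, 5, 6}  B2 = {4, 5, 6}  B3 = {2, 3, 5}  B4 = {1, 4, 5}
Tree: B1–B2, B1–B3, B2–B4
Each bag holds 3 vertices, so the decomposition has width 2, which upper-bounds the treewidth. On the other hand G contains the 3-clique {1, 4, 5}. A clique must lie in a single bag of any decomposition, so no decomposition can have width below 2. The upper and lower bounds meet at 2, so that is the treewidth.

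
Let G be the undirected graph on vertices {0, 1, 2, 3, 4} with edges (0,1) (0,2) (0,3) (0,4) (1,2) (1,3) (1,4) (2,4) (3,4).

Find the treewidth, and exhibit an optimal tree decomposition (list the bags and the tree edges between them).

Every bag has size at most 4, so the width is 4 − 1 = 3 and tw(G) ≤ 3. For the lower bound, the 4 vertices {0, 1, 2, 4} are pairwise adjacent, and any tree decomposition puts a clique entirely inside one bag — forcing width ≥ 3. The upper and lower bounds meet at 3, so that is the treewidth.

Treewidth 3.
One such decomposition:
Bags: B1 = {0, 1, 3, 4}  B2 = {0, 1, 2, 4}
Tree: B1–B2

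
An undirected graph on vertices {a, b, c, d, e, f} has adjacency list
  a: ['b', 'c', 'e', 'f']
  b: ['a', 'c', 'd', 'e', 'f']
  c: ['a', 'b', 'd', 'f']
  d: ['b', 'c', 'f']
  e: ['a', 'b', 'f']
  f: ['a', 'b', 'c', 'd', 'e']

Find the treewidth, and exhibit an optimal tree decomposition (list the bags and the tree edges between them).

Each bag holds 4 vertices, so the decomposition has width 3, which upper-bounds the treewidth. On the other hand G contains the 4-clique {a, b, e, f}. A clique must lie in a single bag of any decomposition, so no decomposition can have width below 3. Hence tw(G) = 3 exactly.

Treewidth 3.
One optimal decomposition is:
Bags: B1 = {a, b, c, f}  B2 = {a, b, e, f}  B3 = {b, c, d, f}
Tree: B1–B2, B1–B3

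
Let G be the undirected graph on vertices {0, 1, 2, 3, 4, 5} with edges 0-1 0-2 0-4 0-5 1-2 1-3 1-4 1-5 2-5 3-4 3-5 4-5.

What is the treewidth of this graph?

3

A width-3 tree decomposition is:
Bags: B1 = {0, 1, 4, 5}  B2 = {0, 1, 2, 5}  B3 = {1, 3, 4, 5}
Tree: B1–B2, B1–B3
Every bag has size at most 4, so the width is 4 − 1 = 3 and tw(G) ≤ 3. For the lower bound, the 4 vertices {0, 1, 2, 5} are pairwise adjacent, and any tree decomposition puts a clique entirely inside one bag — forcing width ≥ 3. The upper and lower bounds meet at 3, so that is the treewidth.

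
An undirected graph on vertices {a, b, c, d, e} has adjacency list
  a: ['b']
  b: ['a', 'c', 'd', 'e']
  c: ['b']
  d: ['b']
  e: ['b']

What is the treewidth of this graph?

A width-1 tree decomposition is:
Bags: B1 = {b, c}  B2 = {a, b}  B3 = {b, e}  B4 = {b, d}
Tree: B1–B2, B2–B3, B3–B4
Every bag has size at most 2, so the width is 2 − 1 = 1 and tw(G) ≤ 1. Since G has at least one edge (e.g. b–c), it is not an edgeless graph, so tw(G) ≥ 1. The upper and lower bounds meet at 1, so that is the treewidth.

1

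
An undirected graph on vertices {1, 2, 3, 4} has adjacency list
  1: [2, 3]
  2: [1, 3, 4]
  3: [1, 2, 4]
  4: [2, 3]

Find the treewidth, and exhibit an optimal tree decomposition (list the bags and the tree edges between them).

Each bag holds 3 vertices, so the decomposition has width 2, which upper-bounds the treewidth. On the other hand G contains the 3-clique {1, 2, 3}. A clique must lie in a single bag of any decomposition, so no decomposition can have width below 2. Combining the bounds, tw(G) = 2.

Treewidth 2.
One such decomposition:
Bags: B1 = {1, 2, 3}  B2 = {2, 3, 4}
Tree: B1–B2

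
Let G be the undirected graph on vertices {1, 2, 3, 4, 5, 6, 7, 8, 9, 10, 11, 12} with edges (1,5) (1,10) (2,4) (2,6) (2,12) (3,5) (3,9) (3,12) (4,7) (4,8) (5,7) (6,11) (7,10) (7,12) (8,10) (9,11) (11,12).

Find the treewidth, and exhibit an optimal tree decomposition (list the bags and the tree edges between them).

Treewidth 3.
Bags: B1 = {1, 5, 8, 10}  B2 = {5, 7, 8, 10}  B3 = {4, 5, 7, 8}  B4 = {3, 4, 5, 7}  B5 = {3, 4, 7, 12}  B6 = {2, 3, 4, 12}  B7 = {2, 3, 9, 12}  B8 = {2, 9, 11, 12}  B9 = {2, 6, 9, 11}
Tree: B1–B2, B2–B3, B3–B4, B4–B5, B5–B6, B6–B7, B7–B8, B8–B9

Each bag holds 4 vertices, so the decomposition has width 3, which upper-bounds the treewidth. For the lower bound: the 4 vertex sets {1,8,10}, {5}, {7}, {2,3,4,12} are disjoint, each induces a connected subgraph, and every pair is joined by at least one edge of G. Contracting each set to a single vertex therefore yields K_{4} as a minor, and since treewidth is minor-monotone, tw(G) ≥ tw(K_{4}) = 3. Therefore the treewidth is 3.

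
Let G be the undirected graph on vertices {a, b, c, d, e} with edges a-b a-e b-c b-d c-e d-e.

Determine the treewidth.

A width-2 tree decomposition is:
Bags: B1 = {b, c, e}  B2 = {a, b, e}  B3 = {b, d, e}
Tree: B1–B2, B2–B3
Every bag has size at most 3, so the width is 3 − 1 = 2 and tw(G) ≤ 2. For the lower bound, G contains the cycle c–b–a–e–c, so G is not a forest; only forests have treewidth ≤ 1, hence tw(G) ≥ 2. Hence tw(G) = 2 exactly.

2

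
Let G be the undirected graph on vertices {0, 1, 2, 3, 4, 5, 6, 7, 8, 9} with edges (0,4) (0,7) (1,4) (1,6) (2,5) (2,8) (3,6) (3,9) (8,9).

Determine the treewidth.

A width-1 tree decomposition is:
Bags: B1 = {2, 5}  B2 = {2, 8}  B3 = {8, 9}  B4 = {3, 9}  B5 = {3, 6}  B6 = {1, 6}  B7 = {1, 4}  B8 = {0, 4}  B9 = {0, 7}
Tree: B1–B2, B2–B3, B3–B4, B4–B5, B5–B6, B6–B7, B7–B8, B8–B9
Each bag holds 2 vertices, so the decomposition has width 1, which upper-bounds the treewidth. Since G has at least one edge (e.g. 5–2), it is not an edgeless graph, so tw(G) ≥ 1. Therefore the treewidth is 1.

1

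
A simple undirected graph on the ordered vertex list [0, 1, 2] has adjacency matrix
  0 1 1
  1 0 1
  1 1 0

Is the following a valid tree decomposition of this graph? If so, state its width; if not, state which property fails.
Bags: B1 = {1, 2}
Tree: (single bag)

A tree decomposition must satisfy three properties: every vertex lies in some bag; for every edge, both endpoints lie together in some bag; and for every vertex, the bags containing it form a connected subtree. Here vertex 0 appears in no bag, so the decomposition is invalid.

No — vertex 0 appears in no bag.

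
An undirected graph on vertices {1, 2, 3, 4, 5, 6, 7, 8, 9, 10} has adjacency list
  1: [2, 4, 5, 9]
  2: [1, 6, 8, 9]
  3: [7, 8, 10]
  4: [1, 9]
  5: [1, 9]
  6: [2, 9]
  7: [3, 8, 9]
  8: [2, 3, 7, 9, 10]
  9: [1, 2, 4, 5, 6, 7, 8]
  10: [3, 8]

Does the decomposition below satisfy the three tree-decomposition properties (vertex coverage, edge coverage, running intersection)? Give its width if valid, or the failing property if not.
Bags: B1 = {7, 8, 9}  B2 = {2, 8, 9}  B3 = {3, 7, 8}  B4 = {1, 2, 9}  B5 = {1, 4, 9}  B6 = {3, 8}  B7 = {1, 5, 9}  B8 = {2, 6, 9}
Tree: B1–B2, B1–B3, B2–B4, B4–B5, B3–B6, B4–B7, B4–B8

A tree decomposition must satisfy three properties: every vertex lies in some bag; for every edge, both endpoints lie together in some bag; and for every vertex, the bags containing it form a connected subtree. Here vertex 10 appears in no bag, so the decomposition is invalid.

No — vertex 10 appears in no bag.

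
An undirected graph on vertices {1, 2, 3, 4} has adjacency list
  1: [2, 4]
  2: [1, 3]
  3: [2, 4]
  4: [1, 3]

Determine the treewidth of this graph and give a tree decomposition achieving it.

Every bag has size at most 3, so the width is 3 − 1 = 2 and tw(G) ≤ 2. The edges 4–3–2–1–4 form a cycle, so G is not a tree and its treewidth is at least 2. Combining the bounds, tw(G) = 2.

Treewidth 2.
One such decomposition:
Bags: B1 = {2, 3, 4}  B2 = {1, 2, 4}
Tree: B1–B2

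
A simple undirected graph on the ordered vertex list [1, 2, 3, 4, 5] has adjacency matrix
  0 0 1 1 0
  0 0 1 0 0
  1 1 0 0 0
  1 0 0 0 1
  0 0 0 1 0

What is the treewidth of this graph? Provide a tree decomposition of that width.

Treewidth 1.
One optimal decomposition is:
Bags: B1 = {4, 5}  B2 = {1, 4}  B3 = {1, 3}  B4 = {2, 3}
Tree: B1–B2, B2–B3, B3–B4

Each bag holds 2 vertices, so the decomposition has width 1, which upper-bounds the treewidth. Since G has at least one edge (e.g. 5–4), it is not an edgeless graph, so tw(G) ≥ 1. Hence tw(G) = 1 exactly.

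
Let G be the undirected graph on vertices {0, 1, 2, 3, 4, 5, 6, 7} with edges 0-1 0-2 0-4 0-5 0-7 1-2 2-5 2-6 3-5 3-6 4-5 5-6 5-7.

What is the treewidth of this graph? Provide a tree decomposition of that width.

Treewidth 2.
One such decomposition:
Bags: B1 = {2, 5, 6}  B2 = {3, 5, 6}  B3 = {0, 2, 5}  B4 = {0, 4, 5}  B5 = {0, 1, 2}  B6 = {0, 5, 7}
Tree: B1–B2, B1–B3, B3–B4, B3–B5, B4–B6

The largest bag has 3 vertices, giving width 2; this decomposition certifies tw(G) ≤ 2. Conversely, {0, 1, 2} is a clique of size 3, and the vertices of any clique must share a bag in every tree decomposition; so some bag has ≥ 3 vertices and tw(G) ≥ 2. Hence tw(G) = 2 exactly.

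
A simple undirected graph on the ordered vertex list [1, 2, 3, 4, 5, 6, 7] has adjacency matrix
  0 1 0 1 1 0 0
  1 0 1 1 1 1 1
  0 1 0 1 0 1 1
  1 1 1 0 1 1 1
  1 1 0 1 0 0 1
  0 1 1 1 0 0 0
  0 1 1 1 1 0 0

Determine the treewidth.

3

A width-3 tree decomposition is:
Bags: B1 = {2, 4, 5, 7}  B2 = {2, 3, 4, 7}  B3 = {1, 2, 4, 5}  B4 = {2, 3, 4, 6}
Tree: B1–B2, B1–B3, B2–B4
Each bag holds 4 vertices, so the decomposition has width 3, which upper-bounds the treewidth. On the other hand G contains the 4-clique {1, 2, 4, 5}. A clique must lie in a single bag of any decomposition, so no decomposition can have width below 3. The upper and lower bounds meet at 3, so that is the treewidth.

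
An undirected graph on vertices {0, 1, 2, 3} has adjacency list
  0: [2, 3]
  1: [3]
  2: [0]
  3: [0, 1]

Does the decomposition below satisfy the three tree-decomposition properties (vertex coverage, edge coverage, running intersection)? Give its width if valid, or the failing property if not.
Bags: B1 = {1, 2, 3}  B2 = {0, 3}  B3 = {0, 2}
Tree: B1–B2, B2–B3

No — bags containing vertex 2 are not connected in the tree.

A tree decomposition must satisfy three properties: every vertex lies in some bag; for every edge, both endpoints lie together in some bag; and for every vertex, the bags containing it form a connected subtree. Here bags containing vertex 2 are not connected in the tree, so the decomposition is invalid.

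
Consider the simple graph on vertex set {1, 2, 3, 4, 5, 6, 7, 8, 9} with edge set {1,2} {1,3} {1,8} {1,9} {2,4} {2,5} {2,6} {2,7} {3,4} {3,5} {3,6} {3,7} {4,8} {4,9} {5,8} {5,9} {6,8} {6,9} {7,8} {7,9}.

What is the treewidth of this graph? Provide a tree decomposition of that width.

The largest bag has 5 vertices, giving width 4; this decomposition certifies tw(G) ≤ 4. For the lower bound: the 5 vertex sets {4,9}, {5,8}, {3,7}, {2}, {1} are disjoint, each induces a connected subgraph, and every pair is joined by at least one edge of G. Contracting each set to a single vertex therefore yields K_{5} as a minor, and since treewidth is minor-monotone, tw(G) ≥ tw(K_{5}) = 4. The upper and lower bounds meet at 4, so that is the treewidth.

Treewidth 4.
Bags: B1 = {2, 3, 4, 8, 9}  B2 = {2, 3, 5, 8, 9}  B3 = {2, 3, 7, 8, 9}  B4 = {1, 2, 3, 8, 9}  B5 = {2, 3, 6, 8, 9}
Tree: B1–B2, B2–B3, B3–B4, B4–B5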